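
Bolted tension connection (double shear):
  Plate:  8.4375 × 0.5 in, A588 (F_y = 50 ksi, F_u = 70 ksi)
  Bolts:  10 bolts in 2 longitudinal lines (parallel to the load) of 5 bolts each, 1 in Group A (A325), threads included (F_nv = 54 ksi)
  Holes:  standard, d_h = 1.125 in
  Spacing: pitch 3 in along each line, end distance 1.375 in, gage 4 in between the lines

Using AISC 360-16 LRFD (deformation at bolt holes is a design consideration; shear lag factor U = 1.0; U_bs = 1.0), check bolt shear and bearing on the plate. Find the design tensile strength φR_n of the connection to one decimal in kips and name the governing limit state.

523.7 kips (bearing governs)

Bolt shear: A_b = π(1)²/4 = 0.7854 in². φR_n = 0.75 × 54 × 0.7854 × 10 × 2 = 636.2 kips.
Bearing (0.5 in plate, F_u = 70 ksi): end bolts L_c = 1.375 − 1.125/2 = 0.8125, R_n = min(1.2×0.8125×0.5×70, 2.4×1×0.5×70) = 34.125 kips/bolt; interior L_c = 3 − 1.125 = 1.875, R_n = 78.75 kips/bolt. φR_n = 0.75 × (2×34.125 + 8×78.75) = 523.7 kips.
Governing: min(636.2, 523.7) = 523.7 kips → bearing.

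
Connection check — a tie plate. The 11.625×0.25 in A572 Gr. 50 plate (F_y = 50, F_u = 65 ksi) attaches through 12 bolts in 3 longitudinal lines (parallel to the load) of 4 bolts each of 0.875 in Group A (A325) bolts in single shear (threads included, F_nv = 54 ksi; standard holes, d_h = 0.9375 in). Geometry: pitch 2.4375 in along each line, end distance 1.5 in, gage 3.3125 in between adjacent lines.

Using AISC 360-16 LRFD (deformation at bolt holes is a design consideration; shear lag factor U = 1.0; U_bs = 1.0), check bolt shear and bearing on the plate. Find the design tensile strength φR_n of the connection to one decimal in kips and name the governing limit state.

Bolt shear: A_b = π(0.875)²/4 = 0.60132 in². φR_n = 0.75 × 54 × 0.60132 × 12 × 1 = 292.2 kips.
Bearing (0.25 in plate, F_u = 65 ksi): end bolts L_c = 1.5 − 0.9375/2 = 1.03125, R_n = min(1.2×1.03125×0.25×65, 2.4×0.875×0.25×65) = 20.109 kips/bolt; interior L_c = 2.4375 − 0.9375 = 1.5, R_n = 29.25 kips/bolt. φR_n = 0.75 × (3×20.109 + 9×29.25) = 242.7 kips.
Governing: min(292.2, 242.7) = 242.7 kips → bearing.

242.7 kips (bearing governs)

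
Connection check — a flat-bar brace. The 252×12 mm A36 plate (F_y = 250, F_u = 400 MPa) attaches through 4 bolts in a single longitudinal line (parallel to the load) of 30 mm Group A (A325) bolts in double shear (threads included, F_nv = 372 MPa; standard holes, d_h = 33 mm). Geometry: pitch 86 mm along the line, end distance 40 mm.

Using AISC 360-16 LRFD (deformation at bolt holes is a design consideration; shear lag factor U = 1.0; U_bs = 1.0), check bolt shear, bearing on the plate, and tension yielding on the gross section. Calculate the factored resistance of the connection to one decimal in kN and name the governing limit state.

Bolt shear: A_b = π(30)²/4 = 706.86 mm². φR_n = 0.75 × 372 × 706.86 × 4 × 2 = 1577.7 kN.
Bearing (12 mm plate, F_u = 400 MPa): end bolts L_c = 40 − 33/2 = 23.5, R_n = min(1.2×23.5×12×400, 2.4×30×12×400) = 135.36 kN/bolt; interior L_c = 86 − 33 = 53, R_n = 305.28 kN/bolt. φR_n = 0.75 × (1×135.36 + 3×305.28) = 788.4 kN.
Tension yield (gross): A_g = 252×12 = 3024 mm². φR_n = 0.90 × 250 × 3024 = 680.4 kN.
Governing: min(1577.7, 788.4, 680.4) = 680.4 kN → gross-section yield.

680.4 kN (gross-section yield governs)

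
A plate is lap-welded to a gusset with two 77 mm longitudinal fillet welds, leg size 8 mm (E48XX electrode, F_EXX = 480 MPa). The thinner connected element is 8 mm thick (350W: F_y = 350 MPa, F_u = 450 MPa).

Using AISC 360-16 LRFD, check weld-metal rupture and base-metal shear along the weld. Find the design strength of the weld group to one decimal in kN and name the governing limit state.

188.1 kN (weld metal governs)

Weld metal: throat = 0.707×8 = 5.656 mm, L = 2×77 = 154 mm. φR_n = 0.75 × 0.6 × 480 × 5.656 × 154 = 188.1 kN.
Base metal shear (8 mm plate): yield φR_n = 1.0×0.6×350×8×154 = 258.7 kN; rupture φR_n = 0.75×0.6×450×8×154 = 249.5 kN; take 249.5 kN (rupture).
Governing: min(188.1, 249.5) = 188.1 kN → weld metal.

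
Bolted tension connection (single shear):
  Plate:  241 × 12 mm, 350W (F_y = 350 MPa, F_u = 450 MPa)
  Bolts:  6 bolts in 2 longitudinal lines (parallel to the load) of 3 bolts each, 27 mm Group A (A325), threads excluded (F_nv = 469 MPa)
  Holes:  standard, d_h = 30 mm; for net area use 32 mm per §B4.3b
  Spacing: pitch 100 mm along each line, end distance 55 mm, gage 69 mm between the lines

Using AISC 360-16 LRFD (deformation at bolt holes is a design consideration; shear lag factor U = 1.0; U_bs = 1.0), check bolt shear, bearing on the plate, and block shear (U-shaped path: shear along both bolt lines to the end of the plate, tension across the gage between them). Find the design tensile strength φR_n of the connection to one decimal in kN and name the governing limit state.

1000.4 kN (block shear governs)

Bolt shear: A_b = π(27)²/4 = 572.56 mm². φR_n = 0.75 × 469 × 572.56 × 6 × 1 = 1208.4 kN.
Bearing (12 mm plate, F_u = 450 MPa): end bolts L_c = 55 − 30/2 = 40, R_n = min(1.2×40×12×450, 2.4×27×12×450) = 259.2 kN/bolt; interior L_c = 100 − 30 = 70, R_n = 349.92 kN/bolt. φR_n = 0.75 × (2×259.2 + 4×349.92) = 1438.6 kN.
Block shear: shear path 2×[55+2×100] = 2×255 mm, A_gv = 6120, A_nv = 2×(255 − 2.5×32)×12 = 4200 mm²; tension across gage: (69 − 1×32)×12 = 444 mm². R_n = min(0.6×450×4200, 0.6×350×6120) + 1.0×450×444 = min(1134, 1285.2) + 199.8 = 1333.8 kN. φR_n = 0.75 × 1333.8 = 1000.4 kN.
Governing: min(1208.4, 1438.6, 1000.4) = 1000.4 kN → block shear.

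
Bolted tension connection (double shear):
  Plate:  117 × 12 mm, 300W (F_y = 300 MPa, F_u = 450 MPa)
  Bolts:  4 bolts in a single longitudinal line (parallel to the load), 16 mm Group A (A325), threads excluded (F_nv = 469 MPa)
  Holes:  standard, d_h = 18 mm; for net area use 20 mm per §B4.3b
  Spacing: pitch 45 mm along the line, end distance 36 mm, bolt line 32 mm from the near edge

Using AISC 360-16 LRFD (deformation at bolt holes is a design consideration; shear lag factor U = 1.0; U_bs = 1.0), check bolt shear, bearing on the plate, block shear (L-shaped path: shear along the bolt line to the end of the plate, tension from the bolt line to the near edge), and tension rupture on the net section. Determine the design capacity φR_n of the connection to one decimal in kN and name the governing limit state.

334.5 kN (block shear governs)

Bolt shear: A_b = π(16)²/4 = 201.06 mm². φR_n = 0.75 × 469 × 201.06 × 4 × 2 = 565.8 kN.
Bearing (12 mm plate, F_u = 450 MPa): end bolts L_c = 36 − 18/2 = 27, R_n = min(1.2×27×12×450, 2.4×16×12×450) = 174.96 kN/bolt; interior L_c = 45 − 18 = 27, R_n = 174.96 kN/bolt. φR_n = 0.75 × (1×174.96 + 3×174.96) = 524.9 kN.
Block shear: shear path 1×[36+3×45] = 1×171 mm, A_gv = 2052, A_nv = 1×(171 − 3.5×20)×12 = 1212 mm²; tension to near edge: (32 − 0.5×20)×12 = 264 mm². R_n = min(0.6×450×1212, 0.6×300×2052) + 1.0×450×264 = min(327.24, 369.36) + 118.8 = 446.04 kN. φR_n = 0.75 × 446.04 = 334.5 kN.
Tension rupture (net): A_n = (117 − 1×20)×12 = 1164 mm² (U = 1.0, A_e = A_n). φR_n = 0.75 × 450 × 1164 = 392.9 kN.
Governing: min(565.8, 524.9, 334.5, 392.9) = 334.5 kN → block shear.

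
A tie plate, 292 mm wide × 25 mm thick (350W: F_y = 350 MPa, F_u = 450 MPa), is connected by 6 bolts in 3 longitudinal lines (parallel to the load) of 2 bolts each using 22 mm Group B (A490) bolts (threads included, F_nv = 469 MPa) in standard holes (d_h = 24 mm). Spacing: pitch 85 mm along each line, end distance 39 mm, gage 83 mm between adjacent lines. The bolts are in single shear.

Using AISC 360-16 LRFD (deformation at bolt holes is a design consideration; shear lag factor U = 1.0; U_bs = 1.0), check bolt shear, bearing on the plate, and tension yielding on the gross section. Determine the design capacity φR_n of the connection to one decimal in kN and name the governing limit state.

Bolt shear: A_b = π(22)²/4 = 380.13 mm². φR_n = 0.75 × 469 × 380.13 × 6 × 1 = 802.3 kN.
Bearing (25 mm plate, F_u = 450 MPa): end bolts L_c = 39 − 24/2 = 27, R_n = min(1.2×27×25×450, 2.4×22×25×450) = 364.5 kN/bolt; interior L_c = 85 − 24 = 61, R_n = 594 kN/bolt. φR_n = 0.75 × (3×364.5 + 3×594) = 2156.6 kN.
Tension yield (gross): A_g = 292×25 = 7300 mm². φR_n = 0.90 × 350 × 7300 = 2299.5 kN.
Governing: min(802.3, 2156.6, 2299.5) = 802.3 kN → bolt shear.

802.3 kN (bolt shear governs)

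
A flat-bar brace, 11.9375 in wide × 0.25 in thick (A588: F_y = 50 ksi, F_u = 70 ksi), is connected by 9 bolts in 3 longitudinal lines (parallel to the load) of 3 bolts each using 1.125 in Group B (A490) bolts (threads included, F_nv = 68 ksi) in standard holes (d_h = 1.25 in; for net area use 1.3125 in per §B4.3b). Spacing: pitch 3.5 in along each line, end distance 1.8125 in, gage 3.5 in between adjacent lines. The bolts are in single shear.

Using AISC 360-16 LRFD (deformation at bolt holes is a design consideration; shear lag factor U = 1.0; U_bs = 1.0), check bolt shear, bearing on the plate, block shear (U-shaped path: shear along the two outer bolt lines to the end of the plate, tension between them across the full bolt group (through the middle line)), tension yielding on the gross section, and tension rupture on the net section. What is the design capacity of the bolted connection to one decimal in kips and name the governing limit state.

105.0 kips (net-section rupture governs)

Bolt shear: A_b = π(1.125)²/4 = 0.99402 in². φR_n = 0.75 × 68 × 0.99402 × 9 × 1 = 456.3 kips.
Bearing (0.25 in plate, F_u = 70 ksi): end bolts L_c = 1.8125 − 1.25/2 = 1.1875, R_n = min(1.2×1.1875×0.25×70, 2.4×1.125×0.25×70) = 24.938 kips/bolt; interior L_c = 3.5 − 1.25 = 2.25, R_n = 47.25 kips/bolt. φR_n = 0.75 × (3×24.938 + 6×47.25) = 268.7 kips.
Block shear: shear path 2×[1.8125+2×3.5] = 2×8.8125 in, A_gv = 4.4063, A_nv = 2×(8.8125 − 2.5×1.3125)×0.25 = 2.7656 in²; tension across gage: (7 − 2×1.3125)×0.25 = 1.0938 in². R_n = min(0.6×70×2.7656, 0.6×50×4.4063) + 1.0×70×1.0938 = min(116.16, 132.19) + 76.566 = 192.73 kips. φR_n = 0.75 × 192.73 = 144.5 kips.
Tension yield (gross): A_g = 11.9375×0.25 = 2.9844 in². φR_n = 0.90 × 50 × 2.9844 = 134.3 kips.
Tension rupture (net): A_n = (11.9375 − 3×1.3125)×0.25 = 2 in² (U = 1.0, A_e = A_n). φR_n = 0.75 × 70 × 2 = 105.0 kips.
Governing: min(456.3, 268.7, 144.5, 134.3, 105.0) = 105.0 kips → net-section rupture.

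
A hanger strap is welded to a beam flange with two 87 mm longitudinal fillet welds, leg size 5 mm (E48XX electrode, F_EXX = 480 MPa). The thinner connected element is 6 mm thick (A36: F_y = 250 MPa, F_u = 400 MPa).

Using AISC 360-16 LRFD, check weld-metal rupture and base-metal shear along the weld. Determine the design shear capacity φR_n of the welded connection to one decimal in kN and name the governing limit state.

132.9 kN (weld metal governs)

Weld metal: throat = 0.707×5 = 3.535 mm, L = 2×87 = 174 mm. φR_n = 0.75 × 0.6 × 480 × 3.535 × 174 = 132.9 kN.
Base metal shear (6 mm plate): yield φR_n = 1.0×0.6×250×6×174 = 156.6 kN; rupture φR_n = 0.75×0.6×400×6×174 = 187.9 kN; take 156.6 kN (yield).
Governing: min(132.9, 156.6) = 132.9 kN → weld metal.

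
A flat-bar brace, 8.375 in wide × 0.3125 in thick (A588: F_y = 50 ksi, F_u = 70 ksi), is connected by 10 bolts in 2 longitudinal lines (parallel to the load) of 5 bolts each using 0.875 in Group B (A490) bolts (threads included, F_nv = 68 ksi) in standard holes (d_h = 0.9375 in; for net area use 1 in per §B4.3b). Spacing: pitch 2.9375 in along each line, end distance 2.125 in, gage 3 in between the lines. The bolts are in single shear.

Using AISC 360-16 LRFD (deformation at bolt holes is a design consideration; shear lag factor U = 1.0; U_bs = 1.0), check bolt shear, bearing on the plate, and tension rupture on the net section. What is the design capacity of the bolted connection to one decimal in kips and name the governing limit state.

Bolt shear: A_b = π(0.875)²/4 = 0.60132 in². φR_n = 0.75 × 68 × 0.60132 × 10 × 1 = 306.7 kips.
Bearing (0.3125 in plate, F_u = 70 ksi): end bolts L_c = 2.125 − 0.9375/2 = 1.65625, R_n = min(1.2×1.65625×0.3125×70, 2.4×0.875×0.3125×70) = 43.477 kips/bolt; interior L_c = 2.9375 − 0.9375 = 2, R_n = 45.938 kips/bolt. φR_n = 0.75 × (2×43.477 + 8×45.938) = 340.8 kips.
Tension rupture (net): A_n = (8.375 − 2×1)×0.3125 = 1.9922 in² (U = 1.0, A_e = A_n). φR_n = 0.75 × 70 × 1.9922 = 104.6 kips.
Governing: min(306.7, 340.8, 104.6) = 104.6 kips → net-section rupture.

104.6 kips (net-section rupture governs)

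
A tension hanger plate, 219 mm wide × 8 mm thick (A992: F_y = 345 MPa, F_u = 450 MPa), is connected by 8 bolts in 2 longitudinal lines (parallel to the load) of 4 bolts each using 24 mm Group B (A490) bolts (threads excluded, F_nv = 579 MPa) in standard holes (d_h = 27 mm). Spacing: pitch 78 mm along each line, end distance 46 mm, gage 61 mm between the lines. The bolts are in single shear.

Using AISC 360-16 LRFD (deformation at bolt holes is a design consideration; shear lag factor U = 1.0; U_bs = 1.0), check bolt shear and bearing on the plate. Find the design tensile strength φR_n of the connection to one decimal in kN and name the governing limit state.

Bolt shear: A_b = π(24)²/4 = 452.39 mm². φR_n = 0.75 × 579 × 452.39 × 8 × 1 = 1571.6 kN.
Bearing (8 mm plate, F_u = 450 MPa): end bolts L_c = 46 − 27/2 = 32.5, R_n = min(1.2×32.5×8×450, 2.4×24×8×450) = 140.4 kN/bolt; interior L_c = 78 − 27 = 51, R_n = 207.36 kN/bolt. φR_n = 0.75 × (2×140.4 + 6×207.36) = 1143.7 kN.
Governing: min(1571.6, 1143.7) = 1143.7 kN → bearing.

1143.7 kN (bearing governs)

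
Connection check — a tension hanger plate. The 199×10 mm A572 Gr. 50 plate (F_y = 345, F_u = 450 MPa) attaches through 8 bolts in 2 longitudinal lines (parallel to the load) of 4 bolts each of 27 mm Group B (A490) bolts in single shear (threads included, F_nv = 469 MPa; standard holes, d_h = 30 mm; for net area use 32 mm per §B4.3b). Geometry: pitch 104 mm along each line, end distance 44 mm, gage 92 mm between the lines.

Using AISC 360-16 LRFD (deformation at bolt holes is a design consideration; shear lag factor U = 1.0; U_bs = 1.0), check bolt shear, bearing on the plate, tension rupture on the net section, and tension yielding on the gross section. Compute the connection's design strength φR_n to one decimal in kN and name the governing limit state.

Bolt shear: A_b = π(27)²/4 = 572.56 mm². φR_n = 0.75 × 469 × 572.56 × 8 × 1 = 1611.2 kN.
Bearing (10 mm plate, F_u = 450 MPa): end bolts L_c = 44 − 30/2 = 29, R_n = min(1.2×29×10×450, 2.4×27×10×450) = 156.6 kN/bolt; interior L_c = 104 − 30 = 74, R_n = 291.6 kN/bolt. φR_n = 0.75 × (2×156.6 + 6×291.6) = 1547.1 kN.
Tension rupture (net): A_n = (199 − 2×32)×10 = 1350 mm² (U = 1.0, A_e = A_n). φR_n = 0.75 × 450 × 1350 = 455.6 kN.
Tension yield (gross): A_g = 199×10 = 1990 mm². φR_n = 0.90 × 345 × 1990 = 617.9 kN.
Governing: min(1611.2, 1547.1, 455.6, 617.9) = 455.6 kN → net-section rupture.

455.6 kN (net-section rupture governs)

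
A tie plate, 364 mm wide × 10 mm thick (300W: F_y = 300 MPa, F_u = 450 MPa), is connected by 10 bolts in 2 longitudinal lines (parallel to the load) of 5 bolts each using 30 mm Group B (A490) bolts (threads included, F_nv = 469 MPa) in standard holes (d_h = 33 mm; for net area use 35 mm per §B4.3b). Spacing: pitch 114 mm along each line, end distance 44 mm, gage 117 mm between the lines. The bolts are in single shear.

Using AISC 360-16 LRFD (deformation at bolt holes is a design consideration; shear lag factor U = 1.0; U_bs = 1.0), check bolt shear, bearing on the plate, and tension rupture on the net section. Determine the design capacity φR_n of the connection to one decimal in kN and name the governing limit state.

992.3 kN (net-section rupture governs)

Bolt shear: A_b = π(30)²/4 = 706.86 mm². φR_n = 0.75 × 469 × 706.86 × 10 × 1 = 2486.4 kN.
Bearing (10 mm plate, F_u = 450 MPa): end bolts L_c = 44 − 33/2 = 27.5, R_n = min(1.2×27.5×10×450, 2.4×30×10×450) = 148.5 kN/bolt; interior L_c = 114 − 33 = 81, R_n = 324 kN/bolt. φR_n = 0.75 × (2×148.5 + 8×324) = 2166.8 kN.
Tension rupture (net): A_n = (364 − 2×35)×10 = 2940 mm² (U = 1.0, A_e = A_n). φR_n = 0.75 × 450 × 2940 = 992.3 kN.
Governing: min(2486.4, 2166.8, 992.3) = 992.3 kN → net-section rupture.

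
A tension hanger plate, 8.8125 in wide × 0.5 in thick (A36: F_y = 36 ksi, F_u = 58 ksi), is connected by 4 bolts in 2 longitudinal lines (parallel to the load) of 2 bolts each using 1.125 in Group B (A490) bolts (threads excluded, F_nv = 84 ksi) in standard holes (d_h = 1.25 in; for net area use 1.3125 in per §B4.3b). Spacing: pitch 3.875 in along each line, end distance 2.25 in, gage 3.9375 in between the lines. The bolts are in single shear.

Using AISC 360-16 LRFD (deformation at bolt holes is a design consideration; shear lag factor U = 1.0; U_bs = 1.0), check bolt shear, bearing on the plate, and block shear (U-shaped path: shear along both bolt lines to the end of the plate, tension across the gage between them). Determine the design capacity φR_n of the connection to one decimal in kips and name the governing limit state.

156.3 kips (block shear governs)

Bolt shear: A_b = π(1.125)²/4 = 0.99402 in². φR_n = 0.75 × 84 × 0.99402 × 4 × 1 = 250.5 kips.
Bearing (0.5 in plate, F_u = 58 ksi): end bolts L_c = 2.25 − 1.25/2 = 1.625, R_n = min(1.2×1.625×0.5×58, 2.4×1.125×0.5×58) = 56.55 kips/bolt; interior L_c = 3.875 − 1.25 = 2.625, R_n = 78.3 kips/bolt. φR_n = 0.75 × (2×56.55 + 2×78.3) = 202.3 kips.
Block shear: shear path 2×[2.25+1×3.875] = 2×6.125 in, A_gv = 6.125, A_nv = 2×(6.125 − 1.5×1.3125)×0.5 = 4.1563 in²; tension across gage: (3.9375 − 1×1.3125)×0.5 = 1.3125 in². R_n = min(0.6×58×4.1563, 0.6×36×6.125) + 1.0×58×1.3125 = min(144.64, 132.3) + 76.125 = 208.43 kips. φR_n = 0.75 × 208.43 = 156.3 kips.
Governing: min(250.5, 202.3, 156.3) = 156.3 kips → block shear.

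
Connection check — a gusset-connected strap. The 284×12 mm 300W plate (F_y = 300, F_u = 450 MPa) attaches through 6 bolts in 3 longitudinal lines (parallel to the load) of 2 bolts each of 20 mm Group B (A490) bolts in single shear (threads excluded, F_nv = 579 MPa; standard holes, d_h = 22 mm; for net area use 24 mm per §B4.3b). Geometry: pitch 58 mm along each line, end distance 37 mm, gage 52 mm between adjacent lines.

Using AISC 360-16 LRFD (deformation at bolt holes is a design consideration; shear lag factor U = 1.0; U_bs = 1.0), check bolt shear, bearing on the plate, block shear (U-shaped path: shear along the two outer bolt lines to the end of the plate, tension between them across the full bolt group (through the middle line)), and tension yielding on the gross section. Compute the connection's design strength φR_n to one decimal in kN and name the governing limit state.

513.5 kN (block shear governs)

Bolt shear: A_b = π(20)²/4 = 314.16 mm². φR_n = 0.75 × 579 × 314.16 × 6 × 1 = 818.5 kN.
Bearing (12 mm plate, F_u = 450 MPa): end bolts L_c = 37 − 22/2 = 26, R_n = min(1.2×26×12×450, 2.4×20×12×450) = 168.48 kN/bolt; interior L_c = 58 − 22 = 36, R_n = 233.28 kN/bolt. φR_n = 0.75 × (3×168.48 + 3×233.28) = 904.0 kN.
Block shear: shear path 2×[37+1×58] = 2×95 mm, A_gv = 2280, A_nv = 2×(95 − 1.5×24)×12 = 1416 mm²; tension across gage: (104 − 2×24)×12 = 672 mm². R_n = min(0.6×450×1416, 0.6×300×2280) + 1.0×450×672 = min(382.32, 410.4) + 302.4 = 684.72 kN. φR_n = 0.75 × 684.72 = 513.5 kN.
Tension yield (gross): A_g = 284×12 = 3408 mm². φR_n = 0.90 × 300 × 3408 = 920.2 kN.
Governing: min(818.5, 904.0, 513.5, 920.2) = 513.5 kN → block shear.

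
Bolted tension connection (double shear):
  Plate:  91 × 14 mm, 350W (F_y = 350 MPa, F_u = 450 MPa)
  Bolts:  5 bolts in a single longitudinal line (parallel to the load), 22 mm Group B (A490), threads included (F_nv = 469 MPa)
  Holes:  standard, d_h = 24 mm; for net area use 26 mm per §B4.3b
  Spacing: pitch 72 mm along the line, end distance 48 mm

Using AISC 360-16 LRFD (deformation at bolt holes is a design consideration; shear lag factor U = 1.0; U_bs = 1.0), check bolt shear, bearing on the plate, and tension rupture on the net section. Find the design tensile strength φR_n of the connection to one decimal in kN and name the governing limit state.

307.1 kN (net-section rupture governs)

Bolt shear: A_b = π(22)²/4 = 380.13 mm². φR_n = 0.75 × 469 × 380.13 × 5 × 2 = 1337.1 kN.
Bearing (14 mm plate, F_u = 450 MPa): end bolts L_c = 48 − 24/2 = 36, R_n = min(1.2×36×14×450, 2.4×22×14×450) = 272.16 kN/bolt; interior L_c = 72 − 24 = 48, R_n = 332.64 kN/bolt. φR_n = 0.75 × (1×272.16 + 4×332.64) = 1202.0 kN.
Tension rupture (net): A_n = (91 − 1×26)×14 = 910 mm² (U = 1.0, A_e = A_n). φR_n = 0.75 × 450 × 910 = 307.1 kN.
Governing: min(1337.1, 1202.0, 307.1) = 307.1 kN → net-section rupture.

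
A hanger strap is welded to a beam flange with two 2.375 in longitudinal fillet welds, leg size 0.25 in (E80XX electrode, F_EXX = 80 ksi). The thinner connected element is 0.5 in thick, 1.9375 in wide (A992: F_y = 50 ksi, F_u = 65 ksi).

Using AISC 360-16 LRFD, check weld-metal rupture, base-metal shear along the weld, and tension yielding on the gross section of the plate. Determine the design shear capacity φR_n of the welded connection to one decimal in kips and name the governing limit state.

30.2 kips (weld metal governs)

Weld metal: throat = 0.707×0.25 = 0.17675 in, L = 2×2.375 = 4.75 in. φR_n = 0.75 × 0.6 × 80 × 0.17675 × 4.75 = 30.2 kips.
Base metal shear (0.5 in plate): yield φR_n = 1.0×0.6×50×0.5×4.75 = 71.3 kips; rupture φR_n = 0.75×0.6×65×0.5×4.75 = 69.5 kips; take 69.5 kips (rupture).
Tension yield (gross): A_g = 1.9375×0.5 = 0.96875 in². φR_n = 0.90 × 50 × 0.96875 = 43.6 kips.
Governing: min(30.2, 69.5, 43.6) = 30.2 kips → weld metal.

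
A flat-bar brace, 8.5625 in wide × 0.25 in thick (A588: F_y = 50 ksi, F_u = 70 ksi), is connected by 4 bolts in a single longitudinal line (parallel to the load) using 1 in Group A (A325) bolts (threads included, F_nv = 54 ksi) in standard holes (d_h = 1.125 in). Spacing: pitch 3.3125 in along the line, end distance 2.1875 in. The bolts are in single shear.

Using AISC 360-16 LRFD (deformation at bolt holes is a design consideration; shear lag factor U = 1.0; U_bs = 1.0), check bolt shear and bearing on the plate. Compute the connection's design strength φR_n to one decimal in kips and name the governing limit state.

120.1 kips (bearing governs)

Bolt shear: A_b = π(1)²/4 = 0.7854 in². φR_n = 0.75 × 54 × 0.7854 × 4 × 1 = 127.2 kips.
Bearing (0.25 in plate, F_u = 70 ksi): end bolts L_c = 2.1875 − 1.125/2 = 1.625, R_n = min(1.2×1.625×0.25×70, 2.4×1×0.25×70) = 34.125 kips/bolt; interior L_c = 3.3125 − 1.125 = 2.1875, R_n = 42 kips/bolt. φR_n = 0.75 × (1×34.125 + 3×42) = 120.1 kips.
Governing: min(127.2, 120.1) = 120.1 kips → bearing.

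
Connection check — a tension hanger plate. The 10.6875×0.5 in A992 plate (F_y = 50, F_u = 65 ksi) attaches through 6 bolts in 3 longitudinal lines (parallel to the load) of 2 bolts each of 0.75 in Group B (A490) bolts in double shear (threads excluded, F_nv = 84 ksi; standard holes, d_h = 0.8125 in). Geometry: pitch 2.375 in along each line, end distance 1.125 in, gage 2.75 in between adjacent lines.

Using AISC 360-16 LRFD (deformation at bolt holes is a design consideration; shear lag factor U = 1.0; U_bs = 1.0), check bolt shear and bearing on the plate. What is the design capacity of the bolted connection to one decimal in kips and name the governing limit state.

194.7 kips (bearing governs)

Bolt shear: A_b = π(0.75)²/4 = 0.44179 in². φR_n = 0.75 × 84 × 0.44179 × 6 × 2 = 334.0 kips.
Bearing (0.5 in plate, F_u = 65 ksi): end bolts L_c = 1.125 − 0.8125/2 = 0.71875, R_n = min(1.2×0.71875×0.5×65, 2.4×0.75×0.5×65) = 28.031 kips/bolt; interior L_c = 2.375 − 0.8125 = 1.5625, R_n = 58.5 kips/bolt. φR_n = 0.75 × (3×28.031 + 3×58.5) = 194.7 kips.
Governing: min(334.0, 194.7) = 194.7 kips → bearing.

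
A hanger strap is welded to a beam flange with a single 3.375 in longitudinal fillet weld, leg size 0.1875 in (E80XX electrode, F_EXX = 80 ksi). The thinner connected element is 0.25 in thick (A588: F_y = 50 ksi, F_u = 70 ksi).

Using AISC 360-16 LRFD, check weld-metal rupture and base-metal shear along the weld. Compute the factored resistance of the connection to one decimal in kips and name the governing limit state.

16.1 kips (weld metal governs)

Weld metal: throat = 0.707×0.1875 = 0.13256 in, L = 3.375 in. φR_n = 0.75 × 0.6 × 80 × 0.13256 × 3.375 = 16.1 kips.
Base metal shear (0.25 in plate): yield φR_n = 1.0×0.6×50×0.25×3.375 = 25.3 kips; rupture φR_n = 0.75×0.6×70×0.25×3.375 = 26.6 kips; take 25.3 kips (yield).
Governing: min(16.1, 25.3) = 16.1 kips → weld metal.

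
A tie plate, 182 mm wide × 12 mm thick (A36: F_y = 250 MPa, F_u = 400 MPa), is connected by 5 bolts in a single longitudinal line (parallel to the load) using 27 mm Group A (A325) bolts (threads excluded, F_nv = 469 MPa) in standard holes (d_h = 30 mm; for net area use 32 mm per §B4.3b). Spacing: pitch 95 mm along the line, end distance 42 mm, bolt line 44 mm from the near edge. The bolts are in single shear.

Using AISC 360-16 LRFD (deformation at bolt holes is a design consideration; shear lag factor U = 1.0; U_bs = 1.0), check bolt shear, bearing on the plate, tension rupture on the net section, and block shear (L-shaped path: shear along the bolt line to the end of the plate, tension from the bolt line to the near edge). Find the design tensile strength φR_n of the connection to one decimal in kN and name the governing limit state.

Bolt shear: A_b = π(27)²/4 = 572.56 mm². φR_n = 0.75 × 469 × 572.56 × 5 × 1 = 1007.0 kN.
Bearing (12 mm plate, F_u = 400 MPa): end bolts L_c = 42 − 30/2 = 27, R_n = min(1.2×27×12×400, 2.4×27×12×400) = 155.52 kN/bolt; interior L_c = 95 − 30 = 65, R_n = 311.04 kN/bolt. φR_n = 0.75 × (1×155.52 + 4×311.04) = 1049.8 kN.
Tension rupture (net): A_n = (182 − 1×32)×12 = 1800 mm² (U = 1.0, A_e = A_n). φR_n = 0.75 × 400 × 1800 = 540.0 kN.
Block shear: shear path 1×[42+4×95] = 1×422 mm, A_gv = 5064, A_nv = 1×(422 − 4.5×32)×12 = 3336 mm²; tension to near edge: (44 − 0.5×32)×12 = 336 mm². R_n = min(0.6×400×3336, 0.6×250×5064) + 1.0×400×336 = min(800.64, 759.6) + 134.4 = 894 kN. φR_n = 0.75 × 894 = 670.5 kN.
Governing: min(1007.0, 1049.8, 540.0, 670.5) = 540.0 kN → net-section rupture.

540.0 kN (net-section rupture governs)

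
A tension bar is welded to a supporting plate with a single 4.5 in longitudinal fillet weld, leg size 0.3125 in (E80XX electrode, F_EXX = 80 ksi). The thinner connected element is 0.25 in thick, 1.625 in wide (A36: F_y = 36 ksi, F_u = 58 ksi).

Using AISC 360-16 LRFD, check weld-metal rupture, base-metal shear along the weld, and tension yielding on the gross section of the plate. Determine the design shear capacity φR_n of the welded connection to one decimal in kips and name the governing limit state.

Weld metal: throat = 0.707×0.3125 = 0.22094 in, L = 4.5 in. φR_n = 0.75 × 0.6 × 80 × 0.22094 × 4.5 = 35.8 kips.
Base metal shear (0.25 in plate): yield φR_n = 1.0×0.6×36×0.25×4.5 = 24.3 kips; rupture φR_n = 0.75×0.6×58×0.25×4.5 = 29.4 kips; take 24.3 kips (yield).
Tension yield (gross): A_g = 1.625×0.25 = 0.40625 in². φR_n = 0.90 × 36 × 0.40625 = 13.2 kips.
Governing: min(35.8, 24.3, 13.2) = 13.2 kips → gross-section yield.

13.2 kips (gross-section yield governs)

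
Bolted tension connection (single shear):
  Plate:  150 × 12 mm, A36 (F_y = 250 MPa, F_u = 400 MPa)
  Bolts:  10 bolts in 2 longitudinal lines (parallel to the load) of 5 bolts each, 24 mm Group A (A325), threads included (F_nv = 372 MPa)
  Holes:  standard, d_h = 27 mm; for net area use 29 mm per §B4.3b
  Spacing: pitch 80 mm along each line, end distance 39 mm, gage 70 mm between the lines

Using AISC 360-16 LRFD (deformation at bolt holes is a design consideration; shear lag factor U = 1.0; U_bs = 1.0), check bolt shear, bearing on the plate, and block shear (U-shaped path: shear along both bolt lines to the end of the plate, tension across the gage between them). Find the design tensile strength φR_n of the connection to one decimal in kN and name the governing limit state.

Bolt shear: A_b = π(24)²/4 = 452.39 mm². φR_n = 0.75 × 372 × 452.39 × 10 × 1 = 1262.2 kN.
Bearing (12 mm plate, F_u = 400 MPa): end bolts L_c = 39 − 27/2 = 25.5, R_n = min(1.2×25.5×12×400, 2.4×24×12×400) = 146.88 kN/bolt; interior L_c = 80 − 27 = 53, R_n = 276.48 kN/bolt. φR_n = 0.75 × (2×146.88 + 8×276.48) = 1879.2 kN.
Block shear: shear path 2×[39+4×80] = 2×359 mm, A_gv = 8616, A_nv = 2×(359 − 4.5×29)×12 = 5484 mm²; tension across gage: (70 − 1×29)×12 = 492 mm². R_n = min(0.6×400×5484, 0.6×250×8616) + 1.0×400×492 = min(1316.2, 1292.4) + 196.8 = 1489.2 kN. φR_n = 0.75 × 1489.2 = 1116.9 kN.
Governing: min(1262.2, 1879.2, 1116.9) = 1116.9 kN → block shear.

1116.9 kN (block shear governs)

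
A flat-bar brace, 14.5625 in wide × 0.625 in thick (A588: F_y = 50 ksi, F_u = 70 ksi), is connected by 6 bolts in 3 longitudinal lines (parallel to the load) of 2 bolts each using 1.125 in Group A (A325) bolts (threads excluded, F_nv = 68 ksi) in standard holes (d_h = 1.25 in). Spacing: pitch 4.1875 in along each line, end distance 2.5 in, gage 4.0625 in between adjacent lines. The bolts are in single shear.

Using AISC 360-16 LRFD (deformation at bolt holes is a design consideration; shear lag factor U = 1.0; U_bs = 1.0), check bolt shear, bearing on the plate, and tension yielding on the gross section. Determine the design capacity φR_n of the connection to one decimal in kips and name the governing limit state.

304.2 kips (bolt shear governs)

Bolt shear: A_b = π(1.125)²/4 = 0.99402 in². φR_n = 0.75 × 68 × 0.99402 × 6 × 1 = 304.2 kips.
Bearing (0.625 in plate, F_u = 70 ksi): end bolts L_c = 2.5 − 1.25/2 = 1.875, R_n = min(1.2×1.875×0.625×70, 2.4×1.125×0.625×70) = 98.438 kips/bolt; interior L_c = 4.1875 − 1.25 = 2.9375, R_n = 118.13 kips/bolt. φR_n = 0.75 × (3×98.438 + 3×118.13) = 487.3 kips.
Tension yield (gross): A_g = 14.5625×0.625 = 9.1016 in². φR_n = 0.90 × 50 × 9.1016 = 409.6 kips.
Governing: min(304.2, 487.3, 409.6) = 304.2 kips → bolt shear.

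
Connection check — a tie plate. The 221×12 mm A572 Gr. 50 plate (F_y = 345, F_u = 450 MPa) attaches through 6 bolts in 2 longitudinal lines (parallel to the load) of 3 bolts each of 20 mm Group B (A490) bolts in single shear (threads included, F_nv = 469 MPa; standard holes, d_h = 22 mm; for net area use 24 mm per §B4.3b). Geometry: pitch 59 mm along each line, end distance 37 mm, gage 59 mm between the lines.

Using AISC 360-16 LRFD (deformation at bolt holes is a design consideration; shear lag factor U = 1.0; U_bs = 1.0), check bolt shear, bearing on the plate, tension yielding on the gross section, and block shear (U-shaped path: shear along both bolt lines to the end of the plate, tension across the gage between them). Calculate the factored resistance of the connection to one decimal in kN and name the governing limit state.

Bolt shear: A_b = π(20)²/4 = 314.16 mm². φR_n = 0.75 × 469 × 314.16 × 6 × 1 = 663.0 kN.
Bearing (12 mm plate, F_u = 450 MPa): end bolts L_c = 37 − 22/2 = 26, R_n = min(1.2×26×12×450, 2.4×20×12×450) = 168.48 kN/bolt; interior L_c = 59 − 22 = 37, R_n = 239.76 kN/bolt. φR_n = 0.75 × (2×168.48 + 4×239.76) = 972.0 kN.
Tension yield (gross): A_g = 221×12 = 2652 mm². φR_n = 0.90 × 345 × 2652 = 823.4 kN.
Block shear: shear path 2×[37+2×59] = 2×155 mm, A_gv = 3720, A_nv = 2×(155 − 2.5×24)×12 = 2280 mm²; tension across gage: (59 − 1×24)×12 = 420 mm². R_n = min(0.6×450×2280, 0.6×345×3720) + 1.0×450×420 = min(615.6, 770.04) + 189 = 804.6 kN. φR_n = 0.75 × 804.6 = 603.5 kN.
Governing: min(663.0, 972.0, 823.4, 603.5) = 603.5 kN → block shear.

603.5 kN (block shear governs)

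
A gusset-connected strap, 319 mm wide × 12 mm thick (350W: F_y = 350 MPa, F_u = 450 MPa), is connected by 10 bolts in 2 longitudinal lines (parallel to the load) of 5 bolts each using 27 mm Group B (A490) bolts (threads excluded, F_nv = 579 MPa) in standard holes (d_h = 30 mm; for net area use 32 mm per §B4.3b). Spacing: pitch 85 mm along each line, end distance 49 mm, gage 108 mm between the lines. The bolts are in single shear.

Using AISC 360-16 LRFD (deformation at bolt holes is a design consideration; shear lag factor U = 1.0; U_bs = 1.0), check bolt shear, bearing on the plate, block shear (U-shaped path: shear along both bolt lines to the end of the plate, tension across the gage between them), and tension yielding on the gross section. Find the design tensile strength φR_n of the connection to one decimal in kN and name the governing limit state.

1205.8 kN (gross-section yield governs)

Bolt shear: A_b = π(27)²/4 = 572.56 mm². φR_n = 0.75 × 579 × 572.56 × 10 × 1 = 2486.3 kN.
Bearing (12 mm plate, F_u = 450 MPa): end bolts L_c = 49 − 30/2 = 34, R_n = min(1.2×34×12×450, 2.4×27×12×450) = 220.32 kN/bolt; interior L_c = 85 − 30 = 55, R_n = 349.92 kN/bolt. φR_n = 0.75 × (2×220.32 + 8×349.92) = 2430.0 kN.
Block shear: shear path 2×[49+4×85] = 2×389 mm, A_gv = 9336, A_nv = 2×(389 − 4.5×32)×12 = 5880 mm²; tension across gage: (108 − 1×32)×12 = 912 mm². R_n = min(0.6×450×5880, 0.6×350×9336) + 1.0×450×912 = min(1587.6, 1960.6) + 410.4 = 1998 kN. φR_n = 0.75 × 1998 = 1498.5 kN.
Tension yield (gross): A_g = 319×12 = 3828 mm². φR_n = 0.90 × 350 × 3828 = 1205.8 kN.
Governing: min(2486.3, 2430.0, 1498.5, 1205.8) = 1205.8 kN → gross-section yield.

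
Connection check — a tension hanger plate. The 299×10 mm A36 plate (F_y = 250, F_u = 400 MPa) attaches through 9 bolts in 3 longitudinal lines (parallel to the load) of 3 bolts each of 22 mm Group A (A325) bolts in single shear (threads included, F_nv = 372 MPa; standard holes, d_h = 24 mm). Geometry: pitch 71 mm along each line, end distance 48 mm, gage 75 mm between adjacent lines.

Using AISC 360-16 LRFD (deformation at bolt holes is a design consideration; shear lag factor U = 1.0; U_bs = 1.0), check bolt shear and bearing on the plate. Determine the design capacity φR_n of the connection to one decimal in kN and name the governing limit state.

Bolt shear: A_b = π(22)²/4 = 380.13 mm². φR_n = 0.75 × 372 × 380.13 × 9 × 1 = 954.5 kN.
Bearing (10 mm plate, F_u = 400 MPa): end bolts L_c = 48 − 24/2 = 36, R_n = min(1.2×36×10×400, 2.4×22×10×400) = 172.8 kN/bolt; interior L_c = 71 − 24 = 47, R_n = 211.2 kN/bolt. φR_n = 0.75 × (3×172.8 + 6×211.2) = 1339.2 kN.
Governing: min(954.5, 1339.2) = 954.5 kN → bolt shear.

954.5 kN (bolt shear governs)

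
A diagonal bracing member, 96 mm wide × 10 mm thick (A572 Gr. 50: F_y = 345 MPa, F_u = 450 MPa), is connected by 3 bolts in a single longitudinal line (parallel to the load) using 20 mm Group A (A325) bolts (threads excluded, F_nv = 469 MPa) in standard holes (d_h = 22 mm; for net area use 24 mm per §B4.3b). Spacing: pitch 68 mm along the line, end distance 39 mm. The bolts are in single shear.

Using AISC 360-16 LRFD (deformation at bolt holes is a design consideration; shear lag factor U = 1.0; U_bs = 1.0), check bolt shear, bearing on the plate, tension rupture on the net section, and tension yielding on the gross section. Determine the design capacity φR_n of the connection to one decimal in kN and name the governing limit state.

243.0 kN (net-section rupture governs)

Bolt shear: A_b = π(20)²/4 = 314.16 mm². φR_n = 0.75 × 469 × 314.16 × 3 × 1 = 331.5 kN.
Bearing (10 mm plate, F_u = 450 MPa): end bolts L_c = 39 − 22/2 = 28, R_n = min(1.2×28×10×450, 2.4×20×10×450) = 151.2 kN/bolt; interior L_c = 68 − 22 = 46, R_n = 216 kN/bolt. φR_n = 0.75 × (1×151.2 + 2×216) = 437.4 kN.
Tension rupture (net): A_n = (96 − 1×24)×10 = 720 mm² (U = 1.0, A_e = A_n). φR_n = 0.75 × 450 × 720 = 243.0 kN.
Tension yield (gross): A_g = 96×10 = 960 mm². φR_n = 0.90 × 345 × 960 = 298.1 kN.
Governing: min(331.5, 437.4, 243.0, 298.1) = 243.0 kN → net-section rupture.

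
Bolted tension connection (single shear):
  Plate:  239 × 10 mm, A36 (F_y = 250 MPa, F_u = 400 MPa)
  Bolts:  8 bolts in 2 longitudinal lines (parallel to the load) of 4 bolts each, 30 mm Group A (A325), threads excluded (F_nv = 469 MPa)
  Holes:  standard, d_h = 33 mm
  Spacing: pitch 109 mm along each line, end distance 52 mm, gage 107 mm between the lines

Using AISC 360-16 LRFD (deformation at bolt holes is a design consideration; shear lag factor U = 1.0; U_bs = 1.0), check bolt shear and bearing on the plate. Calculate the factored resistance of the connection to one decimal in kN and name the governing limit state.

Bolt shear: A_b = π(30)²/4 = 706.86 mm². φR_n = 0.75 × 469 × 706.86 × 8 × 1 = 1989.1 kN.
Bearing (10 mm plate, F_u = 400 MPa): end bolts L_c = 52 − 33/2 = 35.5, R_n = min(1.2×35.5×10×400, 2.4×30×10×400) = 170.4 kN/bolt; interior L_c = 109 − 33 = 76, R_n = 288 kN/bolt. φR_n = 0.75 × (2×170.4 + 6×288) = 1551.6 kN.
Governing: min(1989.1, 1551.6) = 1551.6 kN → bearing.

1551.6 kN (bearing governs)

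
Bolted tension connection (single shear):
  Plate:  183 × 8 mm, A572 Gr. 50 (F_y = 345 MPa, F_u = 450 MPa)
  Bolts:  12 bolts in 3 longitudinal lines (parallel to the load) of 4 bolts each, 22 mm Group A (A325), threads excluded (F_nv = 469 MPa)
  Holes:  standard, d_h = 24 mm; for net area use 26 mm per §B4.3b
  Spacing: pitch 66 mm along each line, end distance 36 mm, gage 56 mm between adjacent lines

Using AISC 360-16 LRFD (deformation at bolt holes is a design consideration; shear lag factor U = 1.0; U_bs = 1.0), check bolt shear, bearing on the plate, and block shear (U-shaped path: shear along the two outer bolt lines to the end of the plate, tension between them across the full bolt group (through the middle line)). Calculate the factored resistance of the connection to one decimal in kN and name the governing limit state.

Bolt shear: A_b = π(22)²/4 = 380.13 mm². φR_n = 0.75 × 469 × 380.13 × 12 × 1 = 1604.5 kN.
Bearing (8 mm plate, F_u = 450 MPa): end bolts L_c = 36 − 24/2 = 24, R_n = min(1.2×24×8×450, 2.4×22×8×450) = 103.68 kN/bolt; interior L_c = 66 − 24 = 42, R_n = 181.44 kN/bolt. φR_n = 0.75 × (3×103.68 + 9×181.44) = 1458.0 kN.
Block shear: shear path 2×[36+3×66] = 2×234 mm, A_gv = 3744, A_nv = 2×(234 − 3.5×26)×8 = 2288 mm²; tension across gage: (112 − 2×26)×8 = 480 mm². R_n = min(0.6×450×2288, 0.6×345×3744) + 1.0×450×480 = min(617.76, 775.01) + 216 = 833.76 kN. φR_n = 0.75 × 833.76 = 625.3 kN.
Governing: min(1604.5, 1458.0, 625.3) = 625.3 kN → block shear.

625.3 kN (block shear governs)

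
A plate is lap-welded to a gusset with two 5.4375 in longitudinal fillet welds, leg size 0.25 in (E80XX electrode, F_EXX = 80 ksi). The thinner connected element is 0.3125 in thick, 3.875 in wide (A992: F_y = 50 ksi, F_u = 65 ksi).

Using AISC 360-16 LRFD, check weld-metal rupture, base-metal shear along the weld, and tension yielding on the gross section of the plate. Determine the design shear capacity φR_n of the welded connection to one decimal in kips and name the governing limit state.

54.5 kips (gross-section yield governs)

Weld metal: throat = 0.707×0.25 = 0.17675 in, L = 2×5.4375 = 10.875 in. φR_n = 0.75 × 0.6 × 80 × 0.17675 × 10.875 = 69.2 kips.
Base metal shear (0.3125 in plate): yield φR_n = 1.0×0.6×50×0.3125×10.875 = 102.0 kips; rupture φR_n = 0.75×0.6×65×0.3125×10.875 = 99.4 kips; take 99.4 kips (rupture).
Tension yield (gross): A_g = 3.875×0.3125 = 1.2109 in². φR_n = 0.90 × 50 × 1.2109 = 54.5 kips.
Governing: min(69.2, 99.4, 54.5) = 54.5 kips → gross-section yield.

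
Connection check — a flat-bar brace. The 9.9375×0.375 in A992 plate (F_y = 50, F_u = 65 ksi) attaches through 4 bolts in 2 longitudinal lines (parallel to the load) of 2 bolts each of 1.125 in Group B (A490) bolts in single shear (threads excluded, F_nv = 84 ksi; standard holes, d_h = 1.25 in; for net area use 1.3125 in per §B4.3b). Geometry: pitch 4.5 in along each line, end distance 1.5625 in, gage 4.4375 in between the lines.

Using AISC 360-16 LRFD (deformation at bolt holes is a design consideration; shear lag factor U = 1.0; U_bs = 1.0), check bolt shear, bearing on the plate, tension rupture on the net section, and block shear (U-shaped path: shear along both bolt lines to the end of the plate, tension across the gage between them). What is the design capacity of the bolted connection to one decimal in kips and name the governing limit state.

Bolt shear: A_b = π(1.125)²/4 = 0.99402 in². φR_n = 0.75 × 84 × 0.99402 × 4 × 1 = 250.5 kips.
Bearing (0.375 in plate, F_u = 65 ksi): end bolts L_c = 1.5625 − 1.25/2 = 0.9375, R_n = min(1.2×0.9375×0.375×65, 2.4×1.125×0.375×65) = 27.422 kips/bolt; interior L_c = 4.5 − 1.25 = 3.25, R_n = 65.813 kips/bolt. φR_n = 0.75 × (2×27.422 + 2×65.813) = 139.9 kips.
Tension rupture (net): A_n = (9.9375 − 2×1.3125)×0.375 = 2.7422 in² (U = 1.0, A_e = A_n). φR_n = 0.75 × 65 × 2.7422 = 133.7 kips.
Block shear: shear path 2×[1.5625+1×4.5] = 2×6.0625 in, A_gv = 4.5469, A_nv = 2×(6.0625 − 1.5×1.3125)×0.375 = 3.0703 in²; tension across gage: (4.4375 − 1×1.3125)×0.375 = 1.1719 in². R_n = min(0.6×65×3.0703, 0.6×50×4.5469) + 1.0×65×1.1719 = min(119.74, 136.41) + 76.174 = 195.91 kips. φR_n = 0.75 × 195.91 = 146.9 kips.
Governing: min(250.5, 139.9, 133.7, 146.9) = 133.7 kips → net-section rupture.

133.7 kips (net-section rupture governs)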